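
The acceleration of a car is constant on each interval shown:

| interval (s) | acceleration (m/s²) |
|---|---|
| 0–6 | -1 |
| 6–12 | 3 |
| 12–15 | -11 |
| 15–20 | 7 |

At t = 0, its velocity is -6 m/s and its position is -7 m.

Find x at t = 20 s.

On each constant-a segment, Δv = aΔt and Δx = v₀Δt + ½aΔt²; chain segment to segment.
0–6 s: v starts -6 m/s; Δx = -6·6 + ½·-1·6² = -54 m; v ends -12 m/s.
6–12 s: v starts -12 m/s; Δx = -12·6 + ½·3·6² = -18 m; v ends 6 m/s.
12–15 s: v starts 6 m/s; Δx = 6·3 + ½·-11·3² = -31.5 m; v ends -27 m/s.
15–20 s: v starts -27 m/s; Δx = -27·5 + ½·7·5² = -47.5 m; v ends 8 m/s.
x(20) = -7 + Σ Δx = -158 m.

-158 m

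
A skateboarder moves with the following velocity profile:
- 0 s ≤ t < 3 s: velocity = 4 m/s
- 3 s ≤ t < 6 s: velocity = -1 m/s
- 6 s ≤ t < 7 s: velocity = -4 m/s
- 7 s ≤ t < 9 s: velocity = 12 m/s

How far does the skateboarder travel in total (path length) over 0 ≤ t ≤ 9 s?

Total distance travelled is ∫|v| dt — sum the magnitudes of each area piece.
0–3 s: |4| × 3 = 12 m
3–6 s: |-1| × 3 = 3 m
6–7 s: |-4| × 1 = 4 m
7–9 s: |12| × 2 = 24 m
Total distance = 43 m

43 m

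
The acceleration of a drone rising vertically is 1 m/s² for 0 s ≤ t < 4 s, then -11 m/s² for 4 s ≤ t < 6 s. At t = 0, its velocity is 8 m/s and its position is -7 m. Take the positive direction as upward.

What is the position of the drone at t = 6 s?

On each constant-a segment, Δv = aΔt and Δx = v₀Δt + ½aΔt²; chain segment to segment.
0–4 s: v starts 8 m/s; Δx = 8·4 + ½·1·4² = 40 m; v ends 12 m/s.
4–6 s: v starts 12 m/s; Δx = 12·2 + ½·-11·2² = 2 m; v ends -10 m/s.
x(6) = -7 + Σ Δx = 35 m.

35 m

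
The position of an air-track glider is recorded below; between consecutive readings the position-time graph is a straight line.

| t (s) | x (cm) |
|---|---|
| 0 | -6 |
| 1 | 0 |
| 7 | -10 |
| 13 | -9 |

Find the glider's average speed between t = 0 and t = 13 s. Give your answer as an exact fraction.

17/13 cm/s

Average speed = (total path length)/(elapsed time); on a piecewise-linear x-t graph the path length is Σ|Δx|.
0–1 s: |Δx| = |0 − -6| = 6 cm
1–7 s: |Δx| = |-10 − 0| = 10 cm
7–13 s: |Δx| = |-9 − -10| = 1 cm
Total path = 17 cm; average speed = 17/13 = 17/13 cm/s.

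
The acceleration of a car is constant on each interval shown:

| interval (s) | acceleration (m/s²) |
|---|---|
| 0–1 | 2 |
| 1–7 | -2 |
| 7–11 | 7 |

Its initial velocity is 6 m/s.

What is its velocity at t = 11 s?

24 m/s

Δv equals the area under the a-t graph; then v = v₀ + Δv.
0–1 s: 2 × 1 = 2 m/s
1–7 s: -2 × 6 = -12 m/s
7–11 s: 7 × 4 = 28 m/s
Δv = 18 m/s, so v(11) = 6 + (18) = 24 m/s.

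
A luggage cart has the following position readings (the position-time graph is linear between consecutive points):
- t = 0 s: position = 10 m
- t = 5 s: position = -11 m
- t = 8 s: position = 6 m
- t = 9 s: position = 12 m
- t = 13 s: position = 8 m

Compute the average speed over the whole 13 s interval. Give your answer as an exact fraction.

48/13 m/s

Average speed = (total path length)/(elapsed time); on a piecewise-linear x-t graph the path length is Σ|Δx|.
0–5 s: |Δx| = |-11 − 10| = 21 m
5–8 s: |Δx| = |6 − -11| = 17 m
8–9 s: |Δx| = |12 − 6| = 6 m
9–13 s: |Δx| = |8 − 12| = 4 m
Total path = 48 m; average speed = 48/13 = 48/13 m/s.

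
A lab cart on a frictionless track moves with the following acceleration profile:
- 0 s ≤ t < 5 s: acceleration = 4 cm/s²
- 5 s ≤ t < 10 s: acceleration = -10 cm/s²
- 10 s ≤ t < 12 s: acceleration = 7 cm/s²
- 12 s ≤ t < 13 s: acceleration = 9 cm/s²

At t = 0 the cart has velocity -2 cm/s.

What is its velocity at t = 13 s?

Δv equals the area under the a-t graph; then v = v₀ + Δv.
0–5 s: 4 × 5 = 20 cm/s
5–10 s: -10 × 5 = -50 cm/s
10–12 s: 7 × 2 = 14 cm/s
12–13 s: 9 × 1 = 9 cm/s
Δv = -7 cm/s, so v(13) = -2 + (-7) = -9 cm/s.

-9 cm/s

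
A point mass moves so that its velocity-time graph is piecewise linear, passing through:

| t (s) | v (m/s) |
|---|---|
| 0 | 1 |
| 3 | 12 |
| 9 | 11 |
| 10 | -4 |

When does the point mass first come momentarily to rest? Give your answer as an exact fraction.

t = 146/15 s

v changes sign on 9–10 s (from 11 to -4); the graph is linear there, so v = 0 at t = 9 + (-11)·(10 − 9)/(-4 − 11) = 146/15 s.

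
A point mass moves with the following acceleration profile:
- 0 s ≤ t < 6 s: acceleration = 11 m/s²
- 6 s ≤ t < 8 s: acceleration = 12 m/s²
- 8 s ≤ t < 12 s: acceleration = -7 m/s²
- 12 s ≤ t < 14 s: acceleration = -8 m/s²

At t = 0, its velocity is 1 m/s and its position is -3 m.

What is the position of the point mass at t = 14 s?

On each constant-a segment, Δv = aΔt and Δx = v₀Δt + ½aΔt²; chain segment to segment.
0–6 s: v starts 1 m/s; Δx = 1·6 + ½·11·6² = 204 m; v ends 67 m/s.
6–8 s: v starts 67 m/s; Δx = 67·2 + ½·12·2² = 158 m; v ends 91 m/s.
8–12 s: v starts 91 m/s; Δx = 91·4 + ½·-7·4² = 308 m; v ends 63 m/s.
12–14 s: v starts 63 m/s; Δx = 63·2 + ½·-8·2² = 110 m; v ends 47 m/s.
x(14) = -3 + Σ Δx = 777 m.

777 m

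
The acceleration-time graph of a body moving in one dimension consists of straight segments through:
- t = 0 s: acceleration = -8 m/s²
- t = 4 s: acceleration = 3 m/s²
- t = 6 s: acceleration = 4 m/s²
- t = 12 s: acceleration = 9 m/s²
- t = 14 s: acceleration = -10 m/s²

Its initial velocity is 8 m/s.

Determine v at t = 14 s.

Δv equals the area under the a-t graph; then v = v₀ + Δv.
0–4 s: ½(-8 + 3)(4) = -10 m/s
4–6 s: ½(3 + 4)(2) = 7 m/s
6–12 s: ½(4 + 9)(6) = 39 m/s
12–14 s: ½(9 + -10)(2) = -1 m/s
Δv = 35 m/s, so v(14) = 8 + (35) = 43 m/s.

43 m/s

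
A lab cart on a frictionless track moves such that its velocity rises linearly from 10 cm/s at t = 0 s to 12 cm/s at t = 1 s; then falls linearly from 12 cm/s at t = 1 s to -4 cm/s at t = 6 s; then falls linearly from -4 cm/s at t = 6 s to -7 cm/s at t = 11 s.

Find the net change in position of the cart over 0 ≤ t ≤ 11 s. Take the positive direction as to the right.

3.5 cm

Displacement is the signed area under the v-t curve.
0–1 s: ½(10 + 12)(1) = 11 cm
1–6 s: ½(12 + -4)(5) = 20 cm
6–11 s: ½(-4 + -7)(5) = -27.5 cm
Net displacement = 3.5 cm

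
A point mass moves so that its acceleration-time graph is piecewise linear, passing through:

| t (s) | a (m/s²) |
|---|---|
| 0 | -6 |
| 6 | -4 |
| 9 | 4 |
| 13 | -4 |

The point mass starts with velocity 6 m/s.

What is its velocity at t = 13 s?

-24 m/s

Δv equals the area under the a-t graph; then v = v₀ + Δv.
0–6 s: ½(-6 + -4)(6) = -30 m/s
6–9 s: ½(-4 + 4)(3) = 0 m/s
9–13 s: ½(4 + -4)(4) = 0 m/s
Δv = -30 m/s, so v(13) = 6 + (-30) = -24 m/s.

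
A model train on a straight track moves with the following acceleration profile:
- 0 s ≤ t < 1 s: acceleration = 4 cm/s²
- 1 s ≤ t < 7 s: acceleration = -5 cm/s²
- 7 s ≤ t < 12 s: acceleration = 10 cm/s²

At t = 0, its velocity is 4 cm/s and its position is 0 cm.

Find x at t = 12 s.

-21 cm

On each constant-a segment, Δv = aΔt and Δx = v₀Δt + ½aΔt²; chain segment to segment.
0–1 s: v starts 4 cm/s; Δx = 4·1 + ½·4·1² = 6 cm; v ends 8 cm/s.
1–7 s: v starts 8 cm/s; Δx = 8·6 + ½·-5·6² = -42 cm; v ends -22 cm/s.
7–12 s: v starts -22 cm/s; Δx = -22·5 + ½·10·5² = 15 cm; v ends 28 cm/s.
x(12) = 0 + Σ Δx = -21 cm.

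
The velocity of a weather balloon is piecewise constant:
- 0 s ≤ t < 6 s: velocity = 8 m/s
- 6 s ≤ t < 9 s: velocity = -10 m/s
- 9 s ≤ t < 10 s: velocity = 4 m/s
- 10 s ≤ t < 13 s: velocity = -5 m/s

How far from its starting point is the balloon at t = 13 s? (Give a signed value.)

Displacement is the signed area under the v-t curve.
0–6 s: 8 × 6 = 48 m
6–9 s: -10 × 3 = -30 m
9–10 s: 4 × 1 = 4 m
10–13 s: -5 × 3 = -15 m
Net displacement = 7 m

7 m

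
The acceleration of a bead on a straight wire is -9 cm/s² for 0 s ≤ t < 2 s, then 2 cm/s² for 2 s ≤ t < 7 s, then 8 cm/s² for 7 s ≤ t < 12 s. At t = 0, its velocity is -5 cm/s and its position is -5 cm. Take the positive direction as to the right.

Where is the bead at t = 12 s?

-88 cm

On each constant-a segment, Δv = aΔt and Δx = v₀Δt + ½aΔt²; chain segment to segment.
0–2 s: v starts -5 cm/s; Δx = -5·2 + ½·-9·2² = -28 cm; v ends -23 cm/s.
2–7 s: v starts -23 cm/s; Δx = -23·5 + ½·2·5² = -90 cm; v ends -13 cm/s.
7–12 s: v starts -13 cm/s; Δx = -13·5 + ½·8·5² = 35 cm; v ends 27 cm/s.
x(12) = -5 + Σ Δx = -88 cm.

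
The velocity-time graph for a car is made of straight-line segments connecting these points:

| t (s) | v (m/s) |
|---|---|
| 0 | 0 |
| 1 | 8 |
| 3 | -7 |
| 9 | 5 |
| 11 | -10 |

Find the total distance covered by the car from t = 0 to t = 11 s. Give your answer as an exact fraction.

1151/30 m

Total distance travelled is ∫|v| dt — sum the magnitudes of each area piece.
0–1 s: |½(0 + 8)(1)| = 4 m
1–3 s: v = 0 at t = 31/15 s; triangle areas 64/15 + 49/15 = 113/15 m
3–9 s: v = 0 at t = 6.5 s; triangle areas 12.25 + 6.25 = 18.5 m
9–11 s: v = 0 at t = 29/3 s; triangle areas 5/3 + 20/3 = 25/3 m
Total distance = 1151/30 m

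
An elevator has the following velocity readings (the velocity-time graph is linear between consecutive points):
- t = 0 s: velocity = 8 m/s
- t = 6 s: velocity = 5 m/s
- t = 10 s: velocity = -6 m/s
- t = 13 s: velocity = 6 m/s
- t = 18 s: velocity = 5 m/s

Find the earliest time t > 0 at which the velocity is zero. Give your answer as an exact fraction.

t = 86/11 s

v changes sign on 6–10 s (from 5 to -6); the graph is linear there, so v = 0 at t = 6 + (-5)·(10 − 6)/(-6 − 5) = 86/11 s.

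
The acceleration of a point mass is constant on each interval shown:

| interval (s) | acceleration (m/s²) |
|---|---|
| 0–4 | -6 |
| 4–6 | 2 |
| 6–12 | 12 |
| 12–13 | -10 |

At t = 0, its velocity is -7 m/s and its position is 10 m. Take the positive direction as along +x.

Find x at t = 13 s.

On each constant-a segment, Δv = aΔt and Δx = v₀Δt + ½aΔt²; chain segment to segment.
0–4 s: v starts -7 m/s; Δx = -7·4 + ½·-6·4² = -76 m; v ends -31 m/s.
4–6 s: v starts -31 m/s; Δx = -31·2 + ½·2·2² = -58 m; v ends -27 m/s.
6–12 s: v starts -27 m/s; Δx = -27·6 + ½·12·6² = 54 m; v ends 45 m/s.
12–13 s: v starts 45 m/s; Δx = 45·1 + ½·-10·1² = 40 m; v ends 35 m/s.
x(13) = 10 + Σ Δx = -30 m.

-30 m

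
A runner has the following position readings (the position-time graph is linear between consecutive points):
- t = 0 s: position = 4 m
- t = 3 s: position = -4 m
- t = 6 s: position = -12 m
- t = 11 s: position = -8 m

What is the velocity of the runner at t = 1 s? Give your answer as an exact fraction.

Velocity is the slope of the x-t graph on 0–3 s: (-4 − 4)/(3 − 0) = -8/3 m/s.

-8/3 m/s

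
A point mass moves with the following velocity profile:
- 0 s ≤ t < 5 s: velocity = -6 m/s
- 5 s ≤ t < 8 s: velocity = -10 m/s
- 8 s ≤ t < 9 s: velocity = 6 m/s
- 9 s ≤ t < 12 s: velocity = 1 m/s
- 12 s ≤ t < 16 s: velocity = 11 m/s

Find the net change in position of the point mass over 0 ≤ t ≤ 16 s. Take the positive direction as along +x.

-7 m

Net displacement equals the area under the velocity-time graph (areas below the axis count negative).
0–5 s: -6 × 5 = -30 m
5–8 s: -10 × 3 = -30 m
8–9 s: 6 × 1 = 6 m
9–12 s: 1 × 3 = 3 m
12–16 s: 11 × 4 = 44 m
Net displacement = -7 m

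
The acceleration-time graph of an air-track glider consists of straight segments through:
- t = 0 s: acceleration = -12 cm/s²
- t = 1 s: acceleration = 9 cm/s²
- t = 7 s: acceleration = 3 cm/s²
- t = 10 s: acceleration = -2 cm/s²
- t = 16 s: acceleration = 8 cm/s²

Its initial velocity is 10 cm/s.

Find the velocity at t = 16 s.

Δv equals the area under the a-t graph; then v = v₀ + Δv.
0–1 s: ½(-12 + 9)(1) = -1.5 cm/s
1–7 s: ½(9 + 3)(6) = 36 cm/s
7–10 s: ½(3 + -2)(3) = 1.5 cm/s
10–16 s: ½(-2 + 8)(6) = 18 cm/s
Δv = 54 cm/s, so v(16) = 10 + (54) = 64 cm/s.

64 cm/s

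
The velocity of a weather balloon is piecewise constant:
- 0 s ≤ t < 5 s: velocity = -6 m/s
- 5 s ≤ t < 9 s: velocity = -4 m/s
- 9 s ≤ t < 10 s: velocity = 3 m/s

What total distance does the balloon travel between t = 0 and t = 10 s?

Total distance travelled is ∫|v| dt — sum the magnitudes of each area piece.
0–5 s: |-6| × 5 = 30 m
5–9 s: |-4| × 4 = 16 m
9–10 s: |3| × 1 = 3 m
Total distance = 49 m

49 m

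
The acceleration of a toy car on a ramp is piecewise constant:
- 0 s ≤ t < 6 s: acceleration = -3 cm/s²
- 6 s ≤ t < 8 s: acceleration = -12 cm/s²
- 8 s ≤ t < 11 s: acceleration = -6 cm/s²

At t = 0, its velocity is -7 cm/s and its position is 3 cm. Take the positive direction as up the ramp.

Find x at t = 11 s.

-341 cm

On each constant-a segment, Δv = aΔt and Δx = v₀Δt + ½aΔt²; chain segment to segment.
0–6 s: v starts -7 cm/s; Δx = -7·6 + ½·-3·6² = -96 cm; v ends -25 cm/s.
6–8 s: v starts -25 cm/s; Δx = -25·2 + ½·-12·2² = -74 cm; v ends -49 cm/s.
8–11 s: v starts -49 cm/s; Δx = -49·3 + ½·-6·3² = -174 cm; v ends -67 cm/s.
x(11) = 3 + Σ Δx = -341 cm.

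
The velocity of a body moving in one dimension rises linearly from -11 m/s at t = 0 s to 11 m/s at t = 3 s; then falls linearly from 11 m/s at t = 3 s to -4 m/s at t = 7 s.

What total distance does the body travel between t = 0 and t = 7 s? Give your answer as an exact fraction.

1043/30 m

Total distance travelled is ∫|v| dt — sum the magnitudes of each area piece.
0–3 s: v = 0 at t = 1.5 s; triangle areas 8.25 + 8.25 = 16.5 m
3–7 s: v = 0 at t = 89/15 s; triangle areas 242/15 + 32/15 = 274/15 m
Total distance = 1043/30 m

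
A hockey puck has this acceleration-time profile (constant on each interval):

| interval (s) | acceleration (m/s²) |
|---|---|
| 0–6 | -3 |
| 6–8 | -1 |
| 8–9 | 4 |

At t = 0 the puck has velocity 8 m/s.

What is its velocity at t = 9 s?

-8 m/s

Δv equals the area under the a-t graph; then v = v₀ + Δv.
0–6 s: -3 × 6 = -18 m/s
6–8 s: -1 × 2 = -2 m/s
8–9 s: 4 × 1 = 4 m/s
Δv = -16 m/s, so v(9) = 8 + (-16) = -8 m/s.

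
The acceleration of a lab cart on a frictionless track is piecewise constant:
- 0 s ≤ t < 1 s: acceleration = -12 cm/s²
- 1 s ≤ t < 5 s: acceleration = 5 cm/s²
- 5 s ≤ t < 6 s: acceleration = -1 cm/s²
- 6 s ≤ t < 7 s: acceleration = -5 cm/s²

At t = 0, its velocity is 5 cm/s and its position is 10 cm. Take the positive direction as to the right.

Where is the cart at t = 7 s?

43 cm

On each constant-a segment, Δv = aΔt and Δx = v₀Δt + ½aΔt²; chain segment to segment.
0–1 s: v starts 5 cm/s; Δx = 5·1 + ½·-12·1² = -1 cm; v ends -7 cm/s.
1–5 s: v starts -7 cm/s; Δx = -7·4 + ½·5·4² = 12 cm; v ends 13 cm/s.
5–6 s: v starts 13 cm/s; Δx = 13·1 + ½·-1·1² = 12.5 cm; v ends 12 cm/s.
6–7 s: v starts 12 cm/s; Δx = 12·1 + ½·-5·1² = 9.5 cm; v ends 7 cm/s.
x(7) = 10 + Σ Δx = 43 cm.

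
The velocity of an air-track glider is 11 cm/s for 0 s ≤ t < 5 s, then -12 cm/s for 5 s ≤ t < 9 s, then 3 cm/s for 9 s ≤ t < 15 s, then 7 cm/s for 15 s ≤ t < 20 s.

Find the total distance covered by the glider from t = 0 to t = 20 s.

Distance (not displacement) is the total path length: add the absolute areas under v-t.
0–5 s: |11| × 5 = 55 cm
5–9 s: |-12| × 4 = 48 cm
9–15 s: |3| × 6 = 18 cm
15–20 s: |7| × 5 = 35 cm
Total distance = 156 cm

156 cm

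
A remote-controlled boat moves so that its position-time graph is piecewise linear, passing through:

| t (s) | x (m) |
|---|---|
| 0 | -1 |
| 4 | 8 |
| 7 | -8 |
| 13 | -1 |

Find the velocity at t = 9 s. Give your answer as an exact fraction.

7/6 m/s

Velocity is the slope of the x-t graph on 7–13 s: (-1 − -8)/(13 − 7) = 7/6 m/s.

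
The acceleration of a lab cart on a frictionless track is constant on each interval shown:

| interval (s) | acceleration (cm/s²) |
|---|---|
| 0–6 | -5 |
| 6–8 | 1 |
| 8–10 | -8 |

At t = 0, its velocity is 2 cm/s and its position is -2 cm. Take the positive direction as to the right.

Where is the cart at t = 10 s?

-202 cm

On each constant-a segment, Δv = aΔt and Δx = v₀Δt + ½aΔt²; chain segment to segment.
0–6 s: v starts 2 cm/s; Δx = 2·6 + ½·-5·6² = -78 cm; v ends -28 cm/s.
6–8 s: v starts -28 cm/s; Δx = -28·2 + ½·1·2² = -54 cm; v ends -26 cm/s.
8–10 s: v starts -26 cm/s; Δx = -26·2 + ½·-8·2² = -68 cm; v ends -42 cm/s.
x(10) = -2 + Σ Δx = -202 cm.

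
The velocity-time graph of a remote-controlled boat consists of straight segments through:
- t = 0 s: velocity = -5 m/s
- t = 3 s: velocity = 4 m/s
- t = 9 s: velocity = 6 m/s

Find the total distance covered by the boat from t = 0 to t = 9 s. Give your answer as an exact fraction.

221/6 m

Distance (not displacement) is the total path length: add the absolute areas under v-t.
0–3 s: v = 0 at t = 5/3 s; triangle areas 25/6 + 8/3 = 41/6 m
3–9 s: |½(4 + 6)(6)| = 30 m
Total distance = 221/6 m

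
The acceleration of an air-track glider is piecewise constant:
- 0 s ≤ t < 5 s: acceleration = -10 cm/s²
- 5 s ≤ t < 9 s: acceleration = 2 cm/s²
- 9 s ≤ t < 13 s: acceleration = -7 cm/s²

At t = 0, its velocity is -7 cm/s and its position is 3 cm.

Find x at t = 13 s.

On each constant-a segment, Δv = aΔt and Δx = v₀Δt + ½aΔt²; chain segment to segment.
0–5 s: v starts -7 cm/s; Δx = -7·5 + ½·-10·5² = -160 cm; v ends -57 cm/s.
5–9 s: v starts -57 cm/s; Δx = -57·4 + ½·2·4² = -212 cm; v ends -49 cm/s.
9–13 s: v starts -49 cm/s; Δx = -49·4 + ½·-7·4² = -252 cm; v ends -77 cm/s.
x(13) = 3 + Σ Δx = -621 cm.

-621 cm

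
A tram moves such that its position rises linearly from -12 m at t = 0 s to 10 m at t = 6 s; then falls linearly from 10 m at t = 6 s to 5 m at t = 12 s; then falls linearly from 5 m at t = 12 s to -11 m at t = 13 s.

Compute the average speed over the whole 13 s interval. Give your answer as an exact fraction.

Average speed = (total path length)/(elapsed time); on a piecewise-linear x-t graph the path length is Σ|Δx|.
0–6 s: |Δx| = |10 − -12| = 22 m
6–12 s: |Δx| = |5 − 10| = 5 m
12–13 s: |Δx| = |-11 − 5| = 16 m
Total path = 43 m; average speed = 43/13 = 43/13 m/s.

43/13 m/s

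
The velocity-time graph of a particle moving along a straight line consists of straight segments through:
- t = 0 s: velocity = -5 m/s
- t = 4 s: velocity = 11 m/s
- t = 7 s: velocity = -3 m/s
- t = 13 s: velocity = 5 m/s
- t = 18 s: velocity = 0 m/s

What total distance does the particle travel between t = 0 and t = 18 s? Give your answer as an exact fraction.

Distance (not displacement) is the total path length: add the absolute areas under v-t.
0–4 s: v = 0 at t = 1.25 s; triangle areas 3.125 + 15.125 = 18.25 m
4–7 s: v = 0 at t = 89/14 s; triangle areas 363/28 + 27/28 = 195/14 m
7–13 s: v = 0 at t = 9.25 s; triangle areas 3.375 + 9.375 = 12.75 m
13–18 s: |½(5 + 0)(5)| = 12.5 m
Total distance = 402/7 m

402/7 m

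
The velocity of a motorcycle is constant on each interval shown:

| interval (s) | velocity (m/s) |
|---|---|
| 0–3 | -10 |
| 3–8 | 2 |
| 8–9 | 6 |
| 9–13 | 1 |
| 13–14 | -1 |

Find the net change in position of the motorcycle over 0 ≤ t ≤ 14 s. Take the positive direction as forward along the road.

-11 m

Displacement is the signed area under the v-t curve.
0–3 s: -10 × 3 = -30 m
3–8 s: 2 × 5 = 10 m
8–9 s: 6 × 1 = 6 m
9–13 s: 1 × 4 = 4 m
13–14 s: -1 × 1 = -1 m
Net displacement = -11 m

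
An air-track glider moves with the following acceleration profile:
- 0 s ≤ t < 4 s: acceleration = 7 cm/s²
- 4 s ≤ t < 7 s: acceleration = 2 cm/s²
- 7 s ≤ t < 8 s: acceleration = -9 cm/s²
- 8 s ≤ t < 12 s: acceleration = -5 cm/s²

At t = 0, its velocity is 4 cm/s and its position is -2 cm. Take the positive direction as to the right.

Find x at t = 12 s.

On each constant-a segment, Δv = aΔt and Δx = v₀Δt + ½aΔt²; chain segment to segment.
0–4 s: v starts 4 cm/s; Δx = 4·4 + ½·7·4² = 72 cm; v ends 32 cm/s.
4–7 s: v starts 32 cm/s; Δx = 32·3 + ½·2·3² = 105 cm; v ends 38 cm/s.
7–8 s: v starts 38 cm/s; Δx = 38·1 + ½·-9·1² = 33.5 cm; v ends 29 cm/s.
8–12 s: v starts 29 cm/s; Δx = 29·4 + ½·-5·4² = 76 cm; v ends 9 cm/s.
x(12) = -2 + Σ Δx = 284.5 cm.

284.5 cm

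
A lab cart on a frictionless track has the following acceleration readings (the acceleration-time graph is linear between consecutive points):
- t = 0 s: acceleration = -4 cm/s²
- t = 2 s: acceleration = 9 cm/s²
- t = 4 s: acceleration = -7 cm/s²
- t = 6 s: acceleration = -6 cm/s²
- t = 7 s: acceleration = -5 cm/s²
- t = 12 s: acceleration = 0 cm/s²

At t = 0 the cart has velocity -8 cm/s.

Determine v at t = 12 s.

Δv equals the area under the a-t graph; then v = v₀ + Δv.
0–2 s: ½(-4 + 9)(2) = 5 cm/s
2–4 s: ½(9 + -7)(2) = 2 cm/s
4–6 s: ½(-7 + -6)(2) = -13 cm/s
6–7 s: ½(-6 + -5)(1) = -5.5 cm/s
7–12 s: ½(-5 + 0)(5) = -12.5 cm/s
Δv = -24 cm/s, so v(12) = -8 + (-24) = -32 cm/s.

-32 cm/s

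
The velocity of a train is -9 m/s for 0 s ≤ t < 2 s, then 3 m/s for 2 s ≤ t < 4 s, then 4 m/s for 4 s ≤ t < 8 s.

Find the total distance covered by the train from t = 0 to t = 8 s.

40 m

Distance (not displacement) is the total path length: add the absolute areas under v-t.
0–2 s: |-9| × 2 = 18 m
2–4 s: |3| × 2 = 6 m
4–8 s: |4| × 4 = 16 m
Total distance = 40 m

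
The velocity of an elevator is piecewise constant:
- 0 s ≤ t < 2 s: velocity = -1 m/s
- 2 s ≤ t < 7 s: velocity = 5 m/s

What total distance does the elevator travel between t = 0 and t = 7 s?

27 m

Total distance travelled is ∫|v| dt — sum the magnitudes of each area piece.
0–2 s: |-1| × 2 = 2 m
2–7 s: |5| × 5 = 25 m
Total distance = 27 m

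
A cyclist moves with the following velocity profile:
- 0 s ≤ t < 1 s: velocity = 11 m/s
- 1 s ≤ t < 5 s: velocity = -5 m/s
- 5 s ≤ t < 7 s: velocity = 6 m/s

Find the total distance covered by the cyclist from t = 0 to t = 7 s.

Distance (not displacement) is the total path length: add the absolute areas under v-t.
0–1 s: |11| × 1 = 11 m
1–5 s: |-5| × 4 = 20 m
5–7 s: |6| × 2 = 12 m
Total distance = 43 m

43 m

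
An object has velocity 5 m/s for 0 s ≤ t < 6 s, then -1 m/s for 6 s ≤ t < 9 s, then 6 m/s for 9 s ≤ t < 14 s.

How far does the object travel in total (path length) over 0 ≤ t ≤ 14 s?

63 m

Distance (not displacement) is the total path length: add the absolute areas under v-t.
0–6 s: |5| × 6 = 30 m
6–9 s: |-1| × 3 = 3 m
9–14 s: |6| × 5 = 30 m
Total distance = 63 m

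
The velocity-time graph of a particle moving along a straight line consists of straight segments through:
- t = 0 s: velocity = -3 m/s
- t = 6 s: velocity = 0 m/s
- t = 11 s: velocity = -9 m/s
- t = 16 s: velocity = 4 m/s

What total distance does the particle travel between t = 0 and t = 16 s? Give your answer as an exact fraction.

652/13 m

Distance (not displacement) is the total path length: add the absolute areas under v-t.
0–6 s: |½(-3 + 0)(6)| = 9 m
6–11 s: |½(0 + -9)(5)| = 22.5 m
11–16 s: v = 0 at t = 188/13 s; triangle areas 405/26 + 40/13 = 485/26 m
Total distance = 652/13 m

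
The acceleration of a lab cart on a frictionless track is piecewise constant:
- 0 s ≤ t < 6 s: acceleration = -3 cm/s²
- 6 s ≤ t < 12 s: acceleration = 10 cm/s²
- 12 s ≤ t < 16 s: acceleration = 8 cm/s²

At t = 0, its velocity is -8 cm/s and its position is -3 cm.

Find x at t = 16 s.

On each constant-a segment, Δv = aΔt and Δx = v₀Δt + ½aΔt²; chain segment to segment.
0–6 s: v starts -8 cm/s; Δx = -8·6 + ½·-3·6² = -102 cm; v ends -26 cm/s.
6–12 s: v starts -26 cm/s; Δx = -26·6 + ½·10·6² = 24 cm; v ends 34 cm/s.
12–16 s: v starts 34 cm/s; Δx = 34·4 + ½·8·4² = 200 cm; v ends 66 cm/s.
x(16) = -3 + Σ Δx = 119 cm.

119 cm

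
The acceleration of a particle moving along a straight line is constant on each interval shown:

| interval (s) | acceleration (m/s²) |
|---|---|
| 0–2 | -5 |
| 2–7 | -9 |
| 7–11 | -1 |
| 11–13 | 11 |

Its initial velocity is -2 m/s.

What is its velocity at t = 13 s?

-39 m/s

Δv equals the area under the a-t graph; then v = v₀ + Δv.
0–2 s: -5 × 2 = -10 m/s
2–7 s: -9 × 5 = -45 m/s
7–11 s: -1 × 4 = -4 m/s
11–13 s: 11 × 2 = 22 m/s
Δv = -37 m/s, so v(13) = -2 + (-37) = -39 m/s.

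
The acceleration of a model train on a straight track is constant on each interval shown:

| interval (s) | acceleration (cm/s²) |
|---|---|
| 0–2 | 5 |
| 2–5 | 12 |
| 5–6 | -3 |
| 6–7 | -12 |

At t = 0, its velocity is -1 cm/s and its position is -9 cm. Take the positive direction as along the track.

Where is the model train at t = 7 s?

159.5 cm

On each constant-a segment, Δv = aΔt and Δx = v₀Δt + ½aΔt²; chain segment to segment.
0–2 s: v starts -1 cm/s; Δx = -1·2 + ½·5·2² = 8 cm; v ends 9 cm/s.
2–5 s: v starts 9 cm/s; Δx = 9·3 + ½·12·3² = 81 cm; v ends 45 cm/s.
5–6 s: v starts 45 cm/s; Δx = 45·1 + ½·-3·1² = 43.5 cm; v ends 42 cm/s.
6–7 s: v starts 42 cm/s; Δx = 42·1 + ½·-12·1² = 36 cm; v ends 30 cm/s.
x(7) = -9 + Σ Δx = 159.5 cm.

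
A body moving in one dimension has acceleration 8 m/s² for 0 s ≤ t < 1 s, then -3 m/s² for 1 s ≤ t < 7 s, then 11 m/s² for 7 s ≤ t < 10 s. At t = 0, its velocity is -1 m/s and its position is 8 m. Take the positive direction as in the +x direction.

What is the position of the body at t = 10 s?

On each constant-a segment, Δv = aΔt and Δx = v₀Δt + ½aΔt²; chain segment to segment.
0–1 s: v starts -1 m/s; Δx = -1·1 + ½·8·1² = 3 m; v ends 7 m/s.
1–7 s: v starts 7 m/s; Δx = 7·6 + ½·-3·6² = -12 m; v ends -11 m/s.
7–10 s: v starts -11 m/s; Δx = -11·3 + ½·11·3² = 16.5 m; v ends 22 m/s.
x(10) = 8 + Σ Δx = 15.5 m.

15.5 m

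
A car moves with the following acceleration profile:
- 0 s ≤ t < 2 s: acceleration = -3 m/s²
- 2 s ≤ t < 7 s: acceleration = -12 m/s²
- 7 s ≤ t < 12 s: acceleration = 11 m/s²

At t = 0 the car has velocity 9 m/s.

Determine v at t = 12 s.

Δv equals the area under the a-t graph; then v = v₀ + Δv.
0–2 s: -3 × 2 = -6 m/s
2–7 s: -12 × 5 = -60 m/s
7–12 s: 11 × 5 = 55 m/s
Δv = -11 m/s, so v(12) = 9 + (-11) = -2 m/s.

-2 m/s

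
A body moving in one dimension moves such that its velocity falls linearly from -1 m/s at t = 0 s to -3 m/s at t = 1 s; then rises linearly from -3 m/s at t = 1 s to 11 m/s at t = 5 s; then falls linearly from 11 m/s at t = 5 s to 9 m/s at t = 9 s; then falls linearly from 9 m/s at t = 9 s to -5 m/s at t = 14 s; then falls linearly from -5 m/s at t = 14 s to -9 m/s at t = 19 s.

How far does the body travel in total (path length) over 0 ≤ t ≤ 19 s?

Total distance travelled is ∫|v| dt — sum the magnitudes of each area piece.
0–1 s: |½(-1 + -3)(1)| = 2 m
1–5 s: v = 0 at t = 13/7 s; triangle areas 9/7 + 121/7 = 130/7 m
5–9 s: |½(11 + 9)(4)| = 40 m
9–14 s: v = 0 at t = 171/14 s; triangle areas 405/28 + 125/28 = 265/14 m
14–19 s: |½(-5 + -9)(5)| = 35 m
Total distance = 114.5 m

114.5 m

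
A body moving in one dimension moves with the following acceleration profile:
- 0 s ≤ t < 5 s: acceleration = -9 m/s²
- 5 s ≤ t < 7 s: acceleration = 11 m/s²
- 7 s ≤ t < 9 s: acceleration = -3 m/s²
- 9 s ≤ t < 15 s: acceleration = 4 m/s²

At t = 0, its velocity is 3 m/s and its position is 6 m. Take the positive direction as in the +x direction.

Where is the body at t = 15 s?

On each constant-a segment, Δv = aΔt and Δx = v₀Δt + ½aΔt²; chain segment to segment.
0–5 s: v starts 3 m/s; Δx = 3·5 + ½·-9·5² = -97.5 m; v ends -42 m/s.
5–7 s: v starts -42 m/s; Δx = -42·2 + ½·11·2² = -62 m; v ends -20 m/s.
7–9 s: v starts -20 m/s; Δx = -20·2 + ½·-3·2² = -46 m; v ends -26 m/s.
9–15 s: v starts -26 m/s; Δx = -26·6 + ½·4·6² = -84 m; v ends -2 m/s.
x(15) = 6 + Σ Δx = -283.5 m.

-283.5 m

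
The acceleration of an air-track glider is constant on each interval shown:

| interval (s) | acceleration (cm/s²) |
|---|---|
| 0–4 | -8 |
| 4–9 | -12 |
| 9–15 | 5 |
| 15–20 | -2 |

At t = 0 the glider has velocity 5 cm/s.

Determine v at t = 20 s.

-67 cm/s

Δv equals the area under the a-t graph; then v = v₀ + Δv.
0–4 s: -8 × 4 = -32 cm/s
4–9 s: -12 × 5 = -60 cm/s
9–15 s: 5 × 6 = 30 cm/s
15–20 s: -2 × 5 = -10 cm/s
Δv = -72 cm/s, so v(20) = 5 + (-72) = -67 cm/s.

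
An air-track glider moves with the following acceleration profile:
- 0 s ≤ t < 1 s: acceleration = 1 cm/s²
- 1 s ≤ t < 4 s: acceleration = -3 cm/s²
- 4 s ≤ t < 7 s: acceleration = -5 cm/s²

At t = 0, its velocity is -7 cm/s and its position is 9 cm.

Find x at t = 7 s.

On each constant-a segment, Δv = aΔt and Δx = v₀Δt + ½aΔt²; chain segment to segment.
0–1 s: v starts -7 cm/s; Δx = -7·1 + ½·1·1² = -6.5 cm; v ends -6 cm/s.
1–4 s: v starts -6 cm/s; Δx = -6·3 + ½·-3·3² = -31.5 cm; v ends -15 cm/s.
4–7 s: v starts -15 cm/s; Δx = -15·3 + ½·-5·3² = -67.5 cm; v ends -30 cm/s.
x(7) = 9 + Σ Δx = -96.5 cm.

-96.5 cm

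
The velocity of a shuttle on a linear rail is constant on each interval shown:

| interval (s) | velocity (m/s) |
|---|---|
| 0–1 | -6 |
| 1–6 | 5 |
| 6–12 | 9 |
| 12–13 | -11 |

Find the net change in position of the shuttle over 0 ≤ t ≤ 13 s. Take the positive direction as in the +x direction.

Displacement is the signed area under the v-t curve.
0–1 s: -6 × 1 = -6 m
1–6 s: 5 × 5 = 25 m
6–12 s: 9 × 6 = 54 m
12–13 s: -11 × 1 = -11 m
Net displacement = 62 m

62 m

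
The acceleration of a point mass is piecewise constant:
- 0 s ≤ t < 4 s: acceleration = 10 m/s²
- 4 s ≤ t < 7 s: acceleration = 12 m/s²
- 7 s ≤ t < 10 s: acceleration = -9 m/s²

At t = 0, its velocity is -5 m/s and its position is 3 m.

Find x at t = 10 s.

On each constant-a segment, Δv = aΔt and Δx = v₀Δt + ½aΔt²; chain segment to segment.
0–4 s: v starts -5 m/s; Δx = -5·4 + ½·10·4² = 60 m; v ends 35 m/s.
4–7 s: v starts 35 m/s; Δx = 35·3 + ½·12·3² = 159 m; v ends 71 m/s.
7–10 s: v starts 71 m/s; Δx = 71·3 + ½·-9·3² = 172.5 m; v ends 44 m/s.
x(10) = 3 + Σ Δx = 394.5 m.

394.5 m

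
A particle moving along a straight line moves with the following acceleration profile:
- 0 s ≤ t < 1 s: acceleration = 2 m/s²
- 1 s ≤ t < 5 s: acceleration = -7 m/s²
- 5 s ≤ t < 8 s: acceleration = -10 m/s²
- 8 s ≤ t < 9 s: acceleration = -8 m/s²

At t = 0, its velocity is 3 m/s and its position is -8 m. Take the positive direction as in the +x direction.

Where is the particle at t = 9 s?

On each constant-a segment, Δv = aΔt and Δx = v₀Δt + ½aΔt²; chain segment to segment.
0–1 s: v starts 3 m/s; Δx = 3·1 + ½·2·1² = 4 m; v ends 5 m/s.
1–5 s: v starts 5 m/s; Δx = 5·4 + ½·-7·4² = -36 m; v ends -23 m/s.
5–8 s: v starts -23 m/s; Δx = -23·3 + ½·-10·3² = -114 m; v ends -53 m/s.
8–9 s: v starts -53 m/s; Δx = -53·1 + ½·-8·1² = -57 m; v ends -61 m/s.
x(9) = -8 + Σ Δx = -211 m.

-211 m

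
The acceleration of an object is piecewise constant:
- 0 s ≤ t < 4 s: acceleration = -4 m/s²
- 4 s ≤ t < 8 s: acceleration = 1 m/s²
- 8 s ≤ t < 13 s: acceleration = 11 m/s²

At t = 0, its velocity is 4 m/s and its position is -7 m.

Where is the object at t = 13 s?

34.5 m

On each constant-a segment, Δv = aΔt and Δx = v₀Δt + ½aΔt²; chain segment to segment.
0–4 s: v starts 4 m/s; Δx = 4·4 + ½·-4·4² = -16 m; v ends -12 m/s.
4–8 s: v starts -12 m/s; Δx = -12·4 + ½·1·4² = -40 m; v ends -8 m/s.
8–13 s: v starts -8 m/s; Δx = -8·5 + ½·11·5² = 97.5 m; v ends 47 m/s.
x(13) = -7 + Σ Δx = 34.5 m.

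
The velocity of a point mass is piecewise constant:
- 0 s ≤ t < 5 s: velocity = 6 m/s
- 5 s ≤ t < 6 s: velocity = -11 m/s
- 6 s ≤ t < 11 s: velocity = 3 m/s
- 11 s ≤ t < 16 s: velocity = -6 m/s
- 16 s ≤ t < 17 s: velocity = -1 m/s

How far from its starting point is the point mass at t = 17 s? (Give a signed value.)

3 m

Net displacement equals the area under the velocity-time graph (areas below the axis count negative).
0–5 s: 6 × 5 = 30 m
5–6 s: -11 × 1 = -11 m
6–11 s: 3 × 5 = 15 m
11–16 s: -6 × 5 = -30 m
16–17 s: -1 × 1 = -1 m
Net displacement = 3 m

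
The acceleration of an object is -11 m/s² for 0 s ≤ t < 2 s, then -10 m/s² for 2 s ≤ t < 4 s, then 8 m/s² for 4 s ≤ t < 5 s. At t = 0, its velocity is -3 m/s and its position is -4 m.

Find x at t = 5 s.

On each constant-a segment, Δv = aΔt and Δx = v₀Δt + ½aΔt²; chain segment to segment.
0–2 s: v starts -3 m/s; Δx = -3·2 + ½·-11·2² = -28 m; v ends -25 m/s.
2–4 s: v starts -25 m/s; Δx = -25·2 + ½·-10·2² = -70 m; v ends -45 m/s.
4–5 s: v starts -45 m/s; Δx = -45·1 + ½·8·1² = -41 m; v ends -37 m/s.
x(5) = -4 + Σ Δx = -143 m.

-143 m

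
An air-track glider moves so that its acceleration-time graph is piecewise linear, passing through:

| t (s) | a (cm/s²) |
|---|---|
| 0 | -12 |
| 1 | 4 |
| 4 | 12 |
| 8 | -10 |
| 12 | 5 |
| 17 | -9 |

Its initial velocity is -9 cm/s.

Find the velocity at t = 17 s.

Δv equals the area under the a-t graph; then v = v₀ + Δv.
0–1 s: ½(-12 + 4)(1) = -4 cm/s
1–4 s: ½(4 + 12)(3) = 24 cm/s
4–8 s: ½(12 + -10)(4) = 4 cm/s
8–12 s: ½(-10 + 5)(4) = -10 cm/s
12–17 s: ½(5 + -9)(5) = -10 cm/s
Δv = 4 cm/s, so v(17) = -9 + (4) = -5 cm/s.

-5 cm/s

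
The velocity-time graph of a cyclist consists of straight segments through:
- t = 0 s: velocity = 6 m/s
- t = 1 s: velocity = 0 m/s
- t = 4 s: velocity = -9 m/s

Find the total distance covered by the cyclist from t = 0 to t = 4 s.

Distance (not displacement) is the total path length: add the absolute areas under v-t.
0–1 s: |½(6 + 0)(1)| = 3 m
1–4 s: |½(0 + -9)(3)| = 13.5 m
Total distance = 16.5 m

16.5 m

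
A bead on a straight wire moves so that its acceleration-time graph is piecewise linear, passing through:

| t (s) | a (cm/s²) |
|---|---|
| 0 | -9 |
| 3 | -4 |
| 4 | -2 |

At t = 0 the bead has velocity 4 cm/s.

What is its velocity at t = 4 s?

Δv equals the area under the a-t graph; then v = v₀ + Δv.
0–3 s: ½(-9 + -4)(3) = -19.5 cm/s
3–4 s: ½(-4 + -2)(1) = -3 cm/s
Δv = -22.5 cm/s, so v(4) = 4 + (-22.5) = -18.5 cm/s.

-18.5 cm/s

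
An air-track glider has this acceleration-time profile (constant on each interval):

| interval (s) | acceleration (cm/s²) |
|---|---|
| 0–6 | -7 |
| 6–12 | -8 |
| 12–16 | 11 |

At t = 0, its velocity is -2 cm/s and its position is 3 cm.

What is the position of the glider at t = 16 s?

-823 cm

On each constant-a segment, Δv = aΔt and Δx = v₀Δt + ½aΔt²; chain segment to segment.
0–6 s: v starts -2 cm/s; Δx = -2·6 + ½·-7·6² = -138 cm; v ends -44 cm/s.
6–12 s: v starts -44 cm/s; Δx = -44·6 + ½·-8·6² = -408 cm; v ends -92 cm/s.
12–16 s: v starts -92 cm/s; Δx = -92·4 + ½·11·4² = -280 cm; v ends -48 cm/s.
x(16) = 3 + Σ Δx = -823 cm.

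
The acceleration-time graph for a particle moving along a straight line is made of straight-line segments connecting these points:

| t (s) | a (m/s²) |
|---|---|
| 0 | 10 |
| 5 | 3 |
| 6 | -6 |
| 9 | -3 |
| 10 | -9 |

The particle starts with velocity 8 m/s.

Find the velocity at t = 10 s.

19.5 m/s

Δv equals the area under the a-t graph; then v = v₀ + Δv.
0–5 s: ½(10 + 3)(5) = 32.5 m/s
5–6 s: ½(3 + -6)(1) = -1.5 m/s
6–9 s: ½(-6 + -3)(3) = -13.5 m/s
9–10 s: ½(-3 + -9)(1) = -6 m/s
Δv = 11.5 m/s, so v(10) = 8 + (11.5) = 19.5 m/s.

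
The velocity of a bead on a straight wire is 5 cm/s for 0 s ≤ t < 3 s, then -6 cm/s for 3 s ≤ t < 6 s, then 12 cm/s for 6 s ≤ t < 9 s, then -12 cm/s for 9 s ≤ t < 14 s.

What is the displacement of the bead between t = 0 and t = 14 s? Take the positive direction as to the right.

Net displacement equals the area under the velocity-time graph (areas below the axis count negative).
0–3 s: 5 × 3 = 15 cm
3–6 s: -6 × 3 = -18 cm
6–9 s: 12 × 3 = 36 cm
9–14 s: -12 × 5 = -60 cm
Net displacement = -27 cm

-27 cm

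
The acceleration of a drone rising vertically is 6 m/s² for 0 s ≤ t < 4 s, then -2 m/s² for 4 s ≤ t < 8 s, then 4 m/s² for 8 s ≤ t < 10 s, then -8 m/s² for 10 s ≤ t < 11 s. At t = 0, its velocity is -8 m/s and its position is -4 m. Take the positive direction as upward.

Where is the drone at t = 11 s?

On each constant-a segment, Δv = aΔt and Δx = v₀Δt + ½aΔt²; chain segment to segment.
0–4 s: v starts -8 m/s; Δx = -8·4 + ½·6·4² = 16 m; v ends 16 m/s.
4–8 s: v starts 16 m/s; Δx = 16·4 + ½·-2·4² = 48 m; v ends 8 m/s.
8–10 s: v starts 8 m/s; Δx = 8·2 + ½·4·2² = 24 m; v ends 16 m/s.
10–11 s: v starts 16 m/s; Δx = 16·1 + ½·-8·1² = 12 m; v ends 8 m/s.
x(11) = -4 + Σ Δx = 96 m.

96 m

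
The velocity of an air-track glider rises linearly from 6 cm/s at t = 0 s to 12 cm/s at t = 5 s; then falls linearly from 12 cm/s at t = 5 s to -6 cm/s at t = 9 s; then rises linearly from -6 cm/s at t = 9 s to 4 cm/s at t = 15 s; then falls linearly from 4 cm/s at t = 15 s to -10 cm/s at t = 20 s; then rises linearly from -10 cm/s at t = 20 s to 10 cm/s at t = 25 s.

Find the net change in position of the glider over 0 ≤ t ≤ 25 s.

36 cm

Displacement is the signed area under the v-t curve.
0–5 s: ½(6 + 12)(5) = 45 cm
5–9 s: ½(12 + -6)(4) = 12 cm
9–15 s: ½(-6 + 4)(6) = -6 cm
15–20 s: ½(4 + -10)(5) = -15 cm
20–25 s: ½(-10 + 10)(5) = 0 cm
Net displacement = 36 cm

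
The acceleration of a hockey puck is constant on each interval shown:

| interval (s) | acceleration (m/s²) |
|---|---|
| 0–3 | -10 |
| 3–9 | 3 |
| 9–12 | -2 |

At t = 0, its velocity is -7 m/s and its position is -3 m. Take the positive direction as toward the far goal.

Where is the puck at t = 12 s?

-303 m

On each constant-a segment, Δv = aΔt and Δx = v₀Δt + ½aΔt²; chain segment to segment.
0–3 s: v starts -7 m/s; Δx = -7·3 + ½·-10·3² = -66 m; v ends -37 m/s.
3–9 s: v starts -37 m/s; Δx = -37·6 + ½·3·6² = -168 m; v ends -19 m/s.
9–12 s: v starts -19 m/s; Δx = -19·3 + ½·-2·3² = -66 m; v ends -25 m/s.
x(12) = -3 + Σ Δx = -303 m.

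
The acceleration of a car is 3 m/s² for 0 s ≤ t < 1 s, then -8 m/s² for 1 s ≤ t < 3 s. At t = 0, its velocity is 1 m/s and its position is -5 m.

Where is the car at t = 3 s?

-10.5 m

On each constant-a segment, Δv = aΔt and Δx = v₀Δt + ½aΔt²; chain segment to segment.
0–1 s: v starts 1 m/s; Δx = 1·1 + ½·3·1² = 2.5 m; v ends 4 m/s.
1–3 s: v starts 4 m/s; Δx = 4·2 + ½·-8·2² = -8 m; v ends -12 m/s.
x(3) = -5 + Σ Δx = -10.5 m.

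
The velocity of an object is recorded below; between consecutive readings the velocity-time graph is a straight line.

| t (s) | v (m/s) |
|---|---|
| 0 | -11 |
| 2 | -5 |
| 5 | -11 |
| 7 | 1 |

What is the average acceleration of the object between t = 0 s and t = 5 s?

Average acceleration = Δv/Δt = (-11 − -11)/(5 − 0) = 0 m/s².

0 m/s²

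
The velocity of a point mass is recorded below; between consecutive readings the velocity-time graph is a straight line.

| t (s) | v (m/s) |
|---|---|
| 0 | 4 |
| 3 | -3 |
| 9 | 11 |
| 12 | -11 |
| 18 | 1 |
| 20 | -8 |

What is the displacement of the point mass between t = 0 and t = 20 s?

Net displacement equals the area under the velocity-time graph (areas below the axis count negative).
0–3 s: ½(4 + -3)(3) = 1.5 m
3–9 s: ½(-3 + 11)(6) = 24 m
9–12 s: ½(11 + -11)(3) = 0 m
12–18 s: ½(-11 + 1)(6) = -30 m
18–20 s: ½(1 + -8)(2) = -7 m
Net displacement = -11.5 m

-11.5 m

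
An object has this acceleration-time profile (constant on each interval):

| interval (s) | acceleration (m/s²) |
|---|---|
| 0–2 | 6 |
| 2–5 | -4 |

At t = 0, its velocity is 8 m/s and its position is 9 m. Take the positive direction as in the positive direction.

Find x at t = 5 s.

On each constant-a segment, Δv = aΔt and Δx = v₀Δt + ½aΔt²; chain segment to segment.
0–2 s: v starts 8 m/s; Δx = 8·2 + ½·6·2² = 28 m; v ends 20 m/s.
2–5 s: v starts 20 m/s; Δx = 20·3 + ½·-4·3² = 42 m; v ends 8 m/s.
x(5) = 9 + Σ Δx = 79 m.

79 m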